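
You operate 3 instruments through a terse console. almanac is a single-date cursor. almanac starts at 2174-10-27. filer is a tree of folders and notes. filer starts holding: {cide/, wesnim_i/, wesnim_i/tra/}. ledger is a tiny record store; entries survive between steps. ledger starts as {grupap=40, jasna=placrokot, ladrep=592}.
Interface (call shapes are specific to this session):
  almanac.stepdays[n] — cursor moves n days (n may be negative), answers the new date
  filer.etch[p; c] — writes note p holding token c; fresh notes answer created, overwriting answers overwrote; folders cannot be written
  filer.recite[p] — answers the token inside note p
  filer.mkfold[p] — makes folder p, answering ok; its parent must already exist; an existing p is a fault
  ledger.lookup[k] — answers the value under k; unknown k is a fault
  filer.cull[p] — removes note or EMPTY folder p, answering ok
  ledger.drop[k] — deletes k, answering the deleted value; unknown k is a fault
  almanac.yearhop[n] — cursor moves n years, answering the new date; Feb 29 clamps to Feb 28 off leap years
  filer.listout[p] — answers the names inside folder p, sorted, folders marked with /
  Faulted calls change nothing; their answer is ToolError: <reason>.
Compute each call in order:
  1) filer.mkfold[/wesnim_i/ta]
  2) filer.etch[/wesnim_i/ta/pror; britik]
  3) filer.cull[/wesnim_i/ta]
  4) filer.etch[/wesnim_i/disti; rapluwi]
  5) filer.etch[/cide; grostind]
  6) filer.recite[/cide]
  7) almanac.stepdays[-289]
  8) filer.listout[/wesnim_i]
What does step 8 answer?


Answer: [disti, ta/, tra/]

Derivation:
-> filer.mkfold(p: /wesnim_i/ta)
<- ok
-> filer.etch(p: /wesnim_i/ta/pror, c: britik)
<- created
-> filer.cull(p: /wesnim_i/ta)
<- ToolError: not empty
-> filer.etch(p: /wesnim_i/disti, c: rapluwi)
<- created
-> filer.etch(p: /cide, c: grostind)
<- ToolError: is a directory
-> filer.recite(p: /cide)
<- ToolError: is a directory
-> almanac.stepdays(n: -289)
<- 2174-01-11
-> filer.listout(p: /wesnim_i)
<- [disti, ta/, tra/]


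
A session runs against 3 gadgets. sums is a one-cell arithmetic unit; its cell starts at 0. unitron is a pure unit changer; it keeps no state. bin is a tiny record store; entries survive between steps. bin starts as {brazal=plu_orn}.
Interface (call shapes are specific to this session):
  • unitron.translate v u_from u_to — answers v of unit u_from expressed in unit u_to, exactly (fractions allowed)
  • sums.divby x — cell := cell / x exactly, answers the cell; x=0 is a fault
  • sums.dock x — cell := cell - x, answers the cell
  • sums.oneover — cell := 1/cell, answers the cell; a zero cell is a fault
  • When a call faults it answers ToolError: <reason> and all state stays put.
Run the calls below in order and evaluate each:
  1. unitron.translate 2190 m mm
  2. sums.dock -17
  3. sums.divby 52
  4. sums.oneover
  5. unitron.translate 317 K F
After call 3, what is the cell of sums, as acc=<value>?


Answer: acc=17/52

Derivation:
% translate v=2190 u_from=m u_to=mm
  2190000
% dock x=-17
  17
% divby x=52
  17/52
% oneover
  52/17
% translate v=317 u_from=K u_to=F
  11093/100


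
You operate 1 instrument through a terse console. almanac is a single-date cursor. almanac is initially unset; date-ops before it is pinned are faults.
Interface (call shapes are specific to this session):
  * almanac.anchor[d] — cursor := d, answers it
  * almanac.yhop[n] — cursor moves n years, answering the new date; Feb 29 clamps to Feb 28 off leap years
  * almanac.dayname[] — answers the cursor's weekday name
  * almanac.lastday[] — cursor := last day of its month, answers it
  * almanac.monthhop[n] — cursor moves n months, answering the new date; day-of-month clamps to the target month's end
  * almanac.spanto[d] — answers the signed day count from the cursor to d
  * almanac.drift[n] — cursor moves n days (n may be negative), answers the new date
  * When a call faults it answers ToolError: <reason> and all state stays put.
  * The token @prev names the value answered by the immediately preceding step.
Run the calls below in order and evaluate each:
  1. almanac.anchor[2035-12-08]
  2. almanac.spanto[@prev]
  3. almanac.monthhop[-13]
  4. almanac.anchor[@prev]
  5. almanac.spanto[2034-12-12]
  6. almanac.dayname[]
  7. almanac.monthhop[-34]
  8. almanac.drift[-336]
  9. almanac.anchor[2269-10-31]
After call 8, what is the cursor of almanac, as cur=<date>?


Do: almanac.anchor[d: 2035-12-08]
See: 2035-12-08
Do: almanac.spanto[d: @prev]
See: 0
Do: almanac.monthhop[n: -13]
See: 2034-11-08
Do: almanac.anchor[d: @prev]
See: 2034-11-08
Do: almanac.spanto[d: 2034-12-12]
See: 34
Do: almanac.dayname[]
See: Wednesday
Do: almanac.monthhop[n: -34]
See: 2032-01-08
Do: almanac.drift[n: -336]
See: 2031-02-06
Do: almanac.anchor[d: 2269-10-31]
See: 2269-10-31

Answer: cur=2031-02-06


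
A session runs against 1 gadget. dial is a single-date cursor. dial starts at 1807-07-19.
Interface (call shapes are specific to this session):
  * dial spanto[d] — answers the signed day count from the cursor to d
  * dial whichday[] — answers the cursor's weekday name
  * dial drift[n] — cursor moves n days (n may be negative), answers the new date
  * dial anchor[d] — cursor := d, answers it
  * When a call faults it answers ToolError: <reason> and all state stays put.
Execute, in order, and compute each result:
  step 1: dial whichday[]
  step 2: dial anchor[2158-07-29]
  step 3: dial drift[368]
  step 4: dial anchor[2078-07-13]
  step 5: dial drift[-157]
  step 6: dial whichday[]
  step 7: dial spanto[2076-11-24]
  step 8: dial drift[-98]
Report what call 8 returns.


Answer: 2077-10-31

Derivation:
→ dial whichday()
← Sunday
→ dial anchor(2158-07-29)
← 2158-07-29
→ dial drift(368)
← 2159-08-01
→ dial anchor(2078-07-13)
← 2078-07-13
→ dial drift(-157)
← 2078-02-06
→ dial whichday()
← Sunday
→ dial spanto(2076-11-24)
← -439
→ dial drift(-98)
← 2077-10-31


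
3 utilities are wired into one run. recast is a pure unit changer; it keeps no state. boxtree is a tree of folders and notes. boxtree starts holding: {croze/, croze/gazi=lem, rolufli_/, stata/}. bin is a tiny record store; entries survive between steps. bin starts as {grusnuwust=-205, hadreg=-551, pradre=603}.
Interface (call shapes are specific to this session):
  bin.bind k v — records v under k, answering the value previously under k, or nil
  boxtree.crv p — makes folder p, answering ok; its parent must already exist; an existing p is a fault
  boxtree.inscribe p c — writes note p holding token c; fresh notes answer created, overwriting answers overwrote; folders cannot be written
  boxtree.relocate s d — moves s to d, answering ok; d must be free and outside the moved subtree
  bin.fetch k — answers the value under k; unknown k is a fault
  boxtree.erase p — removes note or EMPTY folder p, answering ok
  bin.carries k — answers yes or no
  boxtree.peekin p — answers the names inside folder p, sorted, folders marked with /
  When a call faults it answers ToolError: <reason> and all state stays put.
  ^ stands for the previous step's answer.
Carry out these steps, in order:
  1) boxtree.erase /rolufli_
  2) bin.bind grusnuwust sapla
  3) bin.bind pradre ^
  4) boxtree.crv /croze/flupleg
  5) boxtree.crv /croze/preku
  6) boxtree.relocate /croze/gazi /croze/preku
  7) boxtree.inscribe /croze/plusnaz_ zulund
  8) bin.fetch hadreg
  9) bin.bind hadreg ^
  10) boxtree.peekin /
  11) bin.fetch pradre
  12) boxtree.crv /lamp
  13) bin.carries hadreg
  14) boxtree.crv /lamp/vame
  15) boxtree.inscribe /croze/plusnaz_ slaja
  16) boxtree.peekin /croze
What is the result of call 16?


Answer: [flupleg/, gazi, plusnaz_, preku/]

Derivation:
CALL boxtree.erase[p→/rolufli_]
RET  ok
CALL bin.bind[k→grusnuwust; v→sapla]
RET  -205
CALL bin.bind[k→pradre; v→^]
RET  603
CALL boxtree.crv[p→/croze/flupleg]
RET  ok
CALL boxtree.crv[p→/croze/preku]
RET  ok
CALL boxtree.relocate[s→/croze/gazi; d→/croze/preku]
RET  ToolError: exists
CALL boxtree.inscribe[p→/croze/plusnaz_; c→zulund]
RET  created
CALL bin.fetch[k→hadreg]
RET  -551
CALL bin.bind[k→hadreg; v→^]
RET  -551
CALL boxtree.peekin[p→/]
RET  [croze/, stata/]
CALL bin.fetch[k→pradre]
RET  -205
CALL boxtree.crv[p→/lamp]
RET  ok
CALL bin.carries[k→hadreg]
RET  yes
CALL boxtree.crv[p→/lamp/vame]
RET  ok
CALL boxtree.inscribe[p→/croze/plusnaz_; c→slaja]
RET  overwrote
CALL boxtree.peekin[p→/croze]
RET  [flupleg/, gazi, plusnaz_, preku/]


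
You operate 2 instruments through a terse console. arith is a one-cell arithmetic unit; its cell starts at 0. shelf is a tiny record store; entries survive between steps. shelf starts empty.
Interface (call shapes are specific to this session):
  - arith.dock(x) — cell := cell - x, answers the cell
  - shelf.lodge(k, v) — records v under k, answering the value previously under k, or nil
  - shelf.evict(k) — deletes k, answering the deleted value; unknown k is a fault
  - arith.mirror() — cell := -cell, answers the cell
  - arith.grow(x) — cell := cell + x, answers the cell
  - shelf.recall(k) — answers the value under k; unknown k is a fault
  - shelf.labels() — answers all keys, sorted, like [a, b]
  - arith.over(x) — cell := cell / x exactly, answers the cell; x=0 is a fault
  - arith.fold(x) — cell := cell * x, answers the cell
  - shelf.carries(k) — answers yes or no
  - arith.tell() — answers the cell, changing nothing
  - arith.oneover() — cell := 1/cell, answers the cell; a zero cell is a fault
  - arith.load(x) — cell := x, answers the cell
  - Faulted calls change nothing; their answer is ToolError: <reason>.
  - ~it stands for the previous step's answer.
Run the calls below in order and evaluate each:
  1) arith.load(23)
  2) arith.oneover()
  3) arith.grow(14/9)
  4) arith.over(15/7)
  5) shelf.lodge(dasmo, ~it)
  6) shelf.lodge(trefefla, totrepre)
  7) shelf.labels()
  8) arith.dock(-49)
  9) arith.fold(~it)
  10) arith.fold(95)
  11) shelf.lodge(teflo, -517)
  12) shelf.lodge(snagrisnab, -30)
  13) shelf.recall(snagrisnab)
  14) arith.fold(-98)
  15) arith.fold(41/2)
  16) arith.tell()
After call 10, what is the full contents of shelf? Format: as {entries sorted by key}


% arith.load x→23
:: 23
% arith.oneover
:: 1/23
% arith.grow x→14/9
:: 331/207
% arith.over x→15/7
:: 2317/3105
% shelf.lodge k→dasmo v→~it
:: nil
% shelf.lodge k→trefefla v→totrepre
:: nil
% shelf.labels
:: [dasmo, trefefla]
% arith.dock x→-49
:: 154462/3105
% arith.fold x→~it
:: 23858509444/9641025
% arith.fold x→95
:: 453311679436/1928205
% shelf.lodge k→teflo v→-517
:: nil
% shelf.lodge k→snagrisnab v→-30
:: nil
% shelf.recall k→snagrisnab
:: -30
% arith.fold x→-98
:: -44424544584728/1928205
% arith.fold x→41/2
:: -910703163986924/1928205
% arith.tell
:: -910703163986924/1928205

Answer: {dasmo=2317/3105, trefefla=totrepre}


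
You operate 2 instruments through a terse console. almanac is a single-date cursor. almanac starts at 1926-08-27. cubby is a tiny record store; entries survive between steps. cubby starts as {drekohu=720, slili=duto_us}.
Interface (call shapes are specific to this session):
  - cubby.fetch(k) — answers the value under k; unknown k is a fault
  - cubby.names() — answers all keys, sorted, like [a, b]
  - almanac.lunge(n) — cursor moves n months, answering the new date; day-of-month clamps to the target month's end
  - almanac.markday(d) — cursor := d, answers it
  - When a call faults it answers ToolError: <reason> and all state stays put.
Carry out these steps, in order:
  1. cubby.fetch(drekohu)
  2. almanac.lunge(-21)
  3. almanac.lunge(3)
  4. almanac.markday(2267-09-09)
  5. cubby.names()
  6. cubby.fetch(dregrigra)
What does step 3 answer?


Answer: 1925-02-27

Derivation:
·→ cubby.fetch(drekohu)
·← 720
·→ almanac.lunge(-21)
·← 1924-11-27
·→ almanac.lunge(3)
·← 1925-02-27
·→ almanac.markday(2267-09-09)
·← 2267-09-09
·→ cubby.names()
·← [drekohu, slili]
·→ cubby.fetch(dregrigra)
·← ToolError: no such key dregrigra


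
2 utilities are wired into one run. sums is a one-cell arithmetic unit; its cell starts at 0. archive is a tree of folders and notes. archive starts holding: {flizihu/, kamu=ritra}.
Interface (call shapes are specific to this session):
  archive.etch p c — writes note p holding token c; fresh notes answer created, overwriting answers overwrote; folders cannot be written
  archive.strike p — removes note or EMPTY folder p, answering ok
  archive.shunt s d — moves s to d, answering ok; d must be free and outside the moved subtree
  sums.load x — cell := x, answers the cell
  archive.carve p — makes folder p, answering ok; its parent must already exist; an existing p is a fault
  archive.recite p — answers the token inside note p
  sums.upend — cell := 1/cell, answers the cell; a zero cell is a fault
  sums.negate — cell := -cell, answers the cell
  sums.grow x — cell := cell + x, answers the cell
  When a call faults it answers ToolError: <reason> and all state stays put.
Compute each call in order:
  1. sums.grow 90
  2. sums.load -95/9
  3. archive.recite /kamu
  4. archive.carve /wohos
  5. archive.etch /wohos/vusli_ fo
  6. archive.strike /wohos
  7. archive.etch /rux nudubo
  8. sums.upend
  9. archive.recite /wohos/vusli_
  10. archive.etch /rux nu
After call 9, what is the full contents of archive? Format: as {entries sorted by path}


! grow(90) == 90
! load(-95/9) == -95/9
! recite(/kamu) == ritra
! carve(/wohos) == ok
! etch(/wohos/vusli_, fo) == created
! strike(/wohos) == ToolError: not empty
! etch(/rux, nudubo) == created
! upend() == -9/95
! recite(/wohos/vusli_) == fo
! etch(/rux, nu) == overwrote

Answer: {flizihu/, kamu=ritra, rux=nudubo, wohos/, wohos/vusli_=fo}


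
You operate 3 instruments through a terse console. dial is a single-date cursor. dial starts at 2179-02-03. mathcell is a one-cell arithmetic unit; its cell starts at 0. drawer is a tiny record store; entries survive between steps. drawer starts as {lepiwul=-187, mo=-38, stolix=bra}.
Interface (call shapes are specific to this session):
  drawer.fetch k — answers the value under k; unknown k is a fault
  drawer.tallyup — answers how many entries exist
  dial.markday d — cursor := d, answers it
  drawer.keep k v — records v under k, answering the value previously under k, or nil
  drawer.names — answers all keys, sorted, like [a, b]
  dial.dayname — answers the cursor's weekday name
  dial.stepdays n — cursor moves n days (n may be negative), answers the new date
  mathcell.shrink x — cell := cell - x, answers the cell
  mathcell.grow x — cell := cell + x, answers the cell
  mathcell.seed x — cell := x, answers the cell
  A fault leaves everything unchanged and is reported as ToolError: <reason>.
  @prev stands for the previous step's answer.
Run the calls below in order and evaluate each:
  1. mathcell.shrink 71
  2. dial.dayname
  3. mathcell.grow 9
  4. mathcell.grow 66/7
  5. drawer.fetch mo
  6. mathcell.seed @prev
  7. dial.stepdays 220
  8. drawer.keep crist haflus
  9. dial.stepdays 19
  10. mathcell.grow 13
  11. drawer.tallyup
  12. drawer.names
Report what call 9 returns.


// mathcell.shrink(x: 71) == -71
// dial.dayname() == Wednesday
// mathcell.grow(x: 9) == -62
// mathcell.grow(x: 66/7) == -368/7
// drawer.fetch(k: mo) == -38
// mathcell.seed(x: @prev) == -38
// dial.stepdays(n: 220) == 2179-09-11
// drawer.keep(k: crist, v: haflus) == nil
// dial.stepdays(n: 19) == 2179-09-30
// mathcell.grow(x: 13) == -25
// drawer.tallyup() == 4
// drawer.names() == [crist, lepiwul, mo, stolix]

Answer: 2179-09-30


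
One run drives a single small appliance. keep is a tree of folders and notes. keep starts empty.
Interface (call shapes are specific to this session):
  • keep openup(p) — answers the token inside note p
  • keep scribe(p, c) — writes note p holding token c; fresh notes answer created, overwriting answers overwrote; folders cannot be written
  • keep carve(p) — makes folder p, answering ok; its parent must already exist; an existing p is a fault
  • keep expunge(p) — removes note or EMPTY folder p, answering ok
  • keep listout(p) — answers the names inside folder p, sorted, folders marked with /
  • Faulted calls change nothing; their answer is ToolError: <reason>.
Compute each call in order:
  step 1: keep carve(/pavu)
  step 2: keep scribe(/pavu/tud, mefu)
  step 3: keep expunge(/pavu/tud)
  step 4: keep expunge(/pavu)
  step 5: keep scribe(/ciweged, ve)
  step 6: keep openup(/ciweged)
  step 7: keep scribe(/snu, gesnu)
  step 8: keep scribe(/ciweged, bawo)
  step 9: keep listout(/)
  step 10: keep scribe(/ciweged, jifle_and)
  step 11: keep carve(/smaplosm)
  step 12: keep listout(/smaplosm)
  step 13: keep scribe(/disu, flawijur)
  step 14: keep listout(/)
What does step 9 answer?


I call keep carve passing /pavu, yielding ok.
I use keep scribe passing /pavu/tud, mefu, → created.
I use keep expunge passing /pavu/tud, giving ok.
Then keep expunge passing /pavu, yielding ok.
Using keep scribe passing /ciweged, ve, and observe created.
Next I call keep openup passing /ciweged, and get ve.
Calling keep scribe passing /snu, gesnu, and observe created.
I invoke keep scribe passing /ciweged, bawo, which returns overwrote.
Invoking keep listout passing /, → [ciweged, snu].
Now I run keep scribe passing /ciweged, jifle_and, and get overwrote.
Now I run keep carve passing /smaplosm, and get ok.
Now I run keep listout passing /smaplosm, giving [].
I use keep scribe passing /disu, flawijur, yielding created.
Invoking keep listout passing /, and get [ciweged, disu, smaplosm/, snu].

Answer: [ciweged, snu]


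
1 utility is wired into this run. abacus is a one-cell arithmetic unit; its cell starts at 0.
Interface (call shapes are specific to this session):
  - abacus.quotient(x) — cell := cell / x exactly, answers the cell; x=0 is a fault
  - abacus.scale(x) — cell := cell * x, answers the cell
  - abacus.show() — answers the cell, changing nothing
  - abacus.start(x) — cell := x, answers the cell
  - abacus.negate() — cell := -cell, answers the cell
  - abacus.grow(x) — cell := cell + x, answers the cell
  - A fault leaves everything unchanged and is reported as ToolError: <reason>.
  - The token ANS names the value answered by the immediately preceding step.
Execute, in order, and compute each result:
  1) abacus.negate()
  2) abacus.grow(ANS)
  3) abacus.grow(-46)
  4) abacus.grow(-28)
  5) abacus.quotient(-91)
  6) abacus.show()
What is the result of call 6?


CALL negate[]
RET  0
CALL grow[x='ANS']
RET  0
CALL grow[x='-46']
RET  -46
CALL grow[x='-28']
RET  -74
CALL quotient[x='-91']
RET  74/91
CALL show[]
RET  74/91

Answer: 74/91


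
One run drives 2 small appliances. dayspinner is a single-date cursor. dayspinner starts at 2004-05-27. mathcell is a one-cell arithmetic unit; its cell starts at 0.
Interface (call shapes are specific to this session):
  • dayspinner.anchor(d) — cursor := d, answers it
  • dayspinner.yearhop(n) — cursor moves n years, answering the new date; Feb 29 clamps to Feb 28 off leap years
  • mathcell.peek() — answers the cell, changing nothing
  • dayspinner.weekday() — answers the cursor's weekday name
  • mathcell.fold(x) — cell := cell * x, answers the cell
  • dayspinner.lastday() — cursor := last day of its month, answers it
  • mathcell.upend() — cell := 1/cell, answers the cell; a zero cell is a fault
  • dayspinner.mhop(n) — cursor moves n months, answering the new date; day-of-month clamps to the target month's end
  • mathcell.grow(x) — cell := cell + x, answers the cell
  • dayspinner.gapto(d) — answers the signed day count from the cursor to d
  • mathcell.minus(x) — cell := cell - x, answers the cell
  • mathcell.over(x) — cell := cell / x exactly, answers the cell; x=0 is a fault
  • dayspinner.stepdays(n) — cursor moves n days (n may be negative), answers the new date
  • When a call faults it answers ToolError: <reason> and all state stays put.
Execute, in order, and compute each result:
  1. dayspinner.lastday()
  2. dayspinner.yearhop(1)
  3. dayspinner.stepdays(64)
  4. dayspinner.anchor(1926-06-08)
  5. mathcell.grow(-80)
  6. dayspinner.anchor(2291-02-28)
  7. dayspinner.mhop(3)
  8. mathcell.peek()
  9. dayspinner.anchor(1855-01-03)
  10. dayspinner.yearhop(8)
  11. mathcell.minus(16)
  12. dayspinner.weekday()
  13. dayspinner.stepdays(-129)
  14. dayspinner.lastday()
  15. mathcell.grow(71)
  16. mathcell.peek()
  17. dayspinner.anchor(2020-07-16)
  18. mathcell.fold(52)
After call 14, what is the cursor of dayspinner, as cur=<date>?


Answer: cur=1862-08-31

Derivation:
Do: lastday[]
See: 2004-05-31
Do: yearhop[1]
See: 2005-05-31
Do: stepdays[64]
See: 2005-08-03
Do: anchor[1926-06-08]
See: 1926-06-08
Do: grow[-80]
See: -80
Do: anchor[2291-02-28]
See: 2291-02-28
Do: mhop[3]
See: 2291-05-28
Do: peek[]
See: -80
Do: anchor[1855-01-03]
See: 1855-01-03
Do: yearhop[8]
See: 1863-01-03
Do: minus[16]
See: -96
Do: weekday[]
See: Saturday
Do: stepdays[-129]
See: 1862-08-27
Do: lastday[]
See: 1862-08-31
Do: grow[71]
See: -25
Do: peek[]
See: -25
Do: anchor[2020-07-16]
See: 2020-07-16
Do: fold[52]
See: -1300


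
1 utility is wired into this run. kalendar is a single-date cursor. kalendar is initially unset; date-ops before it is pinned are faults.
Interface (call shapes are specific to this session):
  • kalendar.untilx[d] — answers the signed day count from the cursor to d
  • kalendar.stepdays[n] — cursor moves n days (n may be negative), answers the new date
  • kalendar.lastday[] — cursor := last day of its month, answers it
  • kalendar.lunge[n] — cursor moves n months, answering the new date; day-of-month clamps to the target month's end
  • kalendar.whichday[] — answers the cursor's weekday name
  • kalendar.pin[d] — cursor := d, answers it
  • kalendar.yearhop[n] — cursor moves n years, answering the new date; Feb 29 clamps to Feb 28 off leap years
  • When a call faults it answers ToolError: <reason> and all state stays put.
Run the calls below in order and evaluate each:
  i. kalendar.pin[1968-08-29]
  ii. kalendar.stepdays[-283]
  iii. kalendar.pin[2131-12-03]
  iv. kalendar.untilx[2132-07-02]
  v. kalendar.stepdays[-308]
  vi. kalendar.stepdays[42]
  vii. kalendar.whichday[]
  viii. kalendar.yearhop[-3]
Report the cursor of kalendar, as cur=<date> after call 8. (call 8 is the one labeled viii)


Answer: cur=2128-03-12

Derivation:
>> kalendar.pin(d→1968-08-29)
<< 1968-08-29
>> kalendar.stepdays(n→-283)
<< 1967-11-20
>> kalendar.pin(d→2131-12-03)
<< 2131-12-03
>> kalendar.untilx(d→2132-07-02)
<< 212
>> kalendar.stepdays(n→-308)
<< 2131-01-29
>> kalendar.stepdays(n→42)
<< 2131-03-12
>> kalendar.whichday()
<< Monday
>> kalendar.yearhop(n→-3)
<< 2128-03-12


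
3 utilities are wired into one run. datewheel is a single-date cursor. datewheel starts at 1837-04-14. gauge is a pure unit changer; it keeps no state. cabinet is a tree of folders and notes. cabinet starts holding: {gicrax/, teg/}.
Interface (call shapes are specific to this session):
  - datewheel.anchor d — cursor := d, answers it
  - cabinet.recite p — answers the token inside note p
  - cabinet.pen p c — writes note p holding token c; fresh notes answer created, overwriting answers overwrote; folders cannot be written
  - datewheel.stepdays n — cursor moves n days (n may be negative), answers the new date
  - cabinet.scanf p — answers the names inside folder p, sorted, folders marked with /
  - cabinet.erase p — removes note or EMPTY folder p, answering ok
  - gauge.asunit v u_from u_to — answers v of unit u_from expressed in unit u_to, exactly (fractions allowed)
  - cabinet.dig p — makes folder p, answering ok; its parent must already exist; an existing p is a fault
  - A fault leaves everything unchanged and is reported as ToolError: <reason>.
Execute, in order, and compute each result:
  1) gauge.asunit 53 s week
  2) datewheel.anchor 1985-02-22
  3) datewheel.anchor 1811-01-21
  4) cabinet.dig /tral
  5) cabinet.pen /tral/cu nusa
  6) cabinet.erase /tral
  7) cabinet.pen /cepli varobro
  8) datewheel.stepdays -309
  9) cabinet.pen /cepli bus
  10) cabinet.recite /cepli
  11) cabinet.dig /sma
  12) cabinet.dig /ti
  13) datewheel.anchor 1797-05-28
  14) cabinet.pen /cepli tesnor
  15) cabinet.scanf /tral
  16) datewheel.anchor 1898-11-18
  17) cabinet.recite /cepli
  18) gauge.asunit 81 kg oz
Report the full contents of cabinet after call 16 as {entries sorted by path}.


Answer: {cepli=tesnor, gicrax/, sma/, teg/, ti/, tral/, tral/cu=nusa}

Derivation:
# 1. gauge.asunit(v: 53, u_from: s, u_to: week) -> 53/604800
# 2. datewheel.anchor(d: 1985-02-22) -> 1985-02-22
# 3. datewheel.anchor(d: 1811-01-21) -> 1811-01-21
# 4. cabinet.dig(p: /tral) -> ok
# 5. cabinet.pen(p: /tral/cu, c: nusa) -> created
# 6. cabinet.erase(p: /tral) -> ToolError: not empty
# 7. cabinet.pen(p: /cepli, c: varobro) -> created
# 8. datewheel.stepdays(n: -309) -> 1810-03-18
# 9. cabinet.pen(p: /cepli, c: bus) -> overwrote
# 10. cabinet.recite(p: /cepli) -> bus
# 11. cabinet.dig(p: /sma) -> ok
# 12. cabinet.dig(p: /ti) -> ok
# 13. datewheel.anchor(d: 1797-05-28) -> 1797-05-28
# 14. cabinet.pen(p: /cepli, c: tesnor) -> overwrote
# 15. cabinet.scanf(p: /tral) -> [cu]
# 16. datewheel.anchor(d: 1898-11-18) -> 1898-11-18
# 17. cabinet.recite(p: /cepli) -> tesnor
# 18. gauge.asunit(v: 81, u_from: kg, u_to: oz) -> 129600000000/45359237


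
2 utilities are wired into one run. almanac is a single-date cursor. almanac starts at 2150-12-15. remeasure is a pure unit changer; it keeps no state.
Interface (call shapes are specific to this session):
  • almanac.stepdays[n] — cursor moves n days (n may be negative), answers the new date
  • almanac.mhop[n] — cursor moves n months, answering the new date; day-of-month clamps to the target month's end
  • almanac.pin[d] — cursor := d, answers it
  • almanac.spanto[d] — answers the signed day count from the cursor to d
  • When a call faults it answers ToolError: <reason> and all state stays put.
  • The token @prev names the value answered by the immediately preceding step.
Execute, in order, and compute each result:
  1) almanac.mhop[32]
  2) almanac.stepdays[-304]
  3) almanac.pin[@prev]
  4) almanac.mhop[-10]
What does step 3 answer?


Answer: 2152-10-15

Derivation:
I invoke mhop with n→32, and observe 2153-08-15.
Invoking stepdays with n→-304, — result: 2152-10-15.
Using pin with d→@prev, → 2152-10-15.
I use mhop with n→-10, yielding 2151-12-15.


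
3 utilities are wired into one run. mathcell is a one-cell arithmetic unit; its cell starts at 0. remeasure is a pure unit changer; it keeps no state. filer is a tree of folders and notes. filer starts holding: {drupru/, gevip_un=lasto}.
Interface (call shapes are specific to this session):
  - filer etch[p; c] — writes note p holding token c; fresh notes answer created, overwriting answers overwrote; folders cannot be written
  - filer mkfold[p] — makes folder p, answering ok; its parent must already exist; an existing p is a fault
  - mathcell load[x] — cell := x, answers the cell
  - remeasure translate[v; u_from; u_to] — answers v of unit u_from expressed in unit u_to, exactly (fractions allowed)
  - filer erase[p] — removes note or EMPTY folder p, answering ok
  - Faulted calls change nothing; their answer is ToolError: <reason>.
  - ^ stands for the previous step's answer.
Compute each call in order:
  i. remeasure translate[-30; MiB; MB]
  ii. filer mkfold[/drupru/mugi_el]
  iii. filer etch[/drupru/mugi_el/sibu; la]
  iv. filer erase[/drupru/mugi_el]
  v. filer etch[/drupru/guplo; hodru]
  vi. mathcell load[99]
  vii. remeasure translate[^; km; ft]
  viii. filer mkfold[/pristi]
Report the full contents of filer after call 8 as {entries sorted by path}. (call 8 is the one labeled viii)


Answer: {drupru/, drupru/guplo=hodru, drupru/mugi_el/, drupru/mugi_el/sibu=la, gevip_un=lasto, pristi/}

Derivation:
% remeasure translate(v='-30', u_from='MiB', u_to='MB') : -98304/3125
% filer mkfold(p='/drupru/mugi_el') : ok
% filer etch(p='/drupru/mugi_el/sibu', c='la') : created
% filer erase(p='/drupru/mugi_el') : ToolError: not empty
% filer etch(p='/drupru/guplo', c='hodru') : created
% mathcell load(x='99') : 99
% remeasure translate(v='^', u_from='km', u_to='ft') : 41250000/127
% filer mkfold(p='/pristi') : ok


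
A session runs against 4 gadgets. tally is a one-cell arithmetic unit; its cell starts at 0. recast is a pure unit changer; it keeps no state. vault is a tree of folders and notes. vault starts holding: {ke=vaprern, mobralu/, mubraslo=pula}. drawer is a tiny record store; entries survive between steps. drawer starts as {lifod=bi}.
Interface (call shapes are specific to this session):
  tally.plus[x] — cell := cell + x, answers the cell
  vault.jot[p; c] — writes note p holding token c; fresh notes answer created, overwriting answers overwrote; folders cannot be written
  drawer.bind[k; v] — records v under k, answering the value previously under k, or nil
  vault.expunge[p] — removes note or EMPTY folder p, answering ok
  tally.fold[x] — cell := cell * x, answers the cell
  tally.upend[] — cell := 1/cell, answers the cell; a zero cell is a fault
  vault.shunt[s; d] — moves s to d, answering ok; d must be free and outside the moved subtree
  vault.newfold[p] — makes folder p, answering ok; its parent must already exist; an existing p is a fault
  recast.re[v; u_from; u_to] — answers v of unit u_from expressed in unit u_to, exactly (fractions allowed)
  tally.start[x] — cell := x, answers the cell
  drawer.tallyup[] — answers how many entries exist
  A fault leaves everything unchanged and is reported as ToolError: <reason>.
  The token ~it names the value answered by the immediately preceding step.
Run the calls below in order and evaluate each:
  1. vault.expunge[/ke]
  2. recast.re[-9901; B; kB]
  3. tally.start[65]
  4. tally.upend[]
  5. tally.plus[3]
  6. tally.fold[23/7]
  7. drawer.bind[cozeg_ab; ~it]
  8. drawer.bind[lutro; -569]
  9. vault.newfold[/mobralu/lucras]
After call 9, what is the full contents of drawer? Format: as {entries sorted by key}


I invoke vault.expunge using p→/ke, — result: ok.
I run recast.re using v→-9901, u_from→B, u_to→kB, → -9901/1000.
Calling tally.start using x→65, yielding 65.
Now I run tally.upend(), giving 1/65.
I call tally.plus using x→3, yielding 196/65.
Invoking tally.fold using x→23/7, yielding 644/65.
Invoking drawer.bind using k→cozeg_ab, v→~it, which returns nil.
Then drawer.bind using k→lutro, v→-569: nil.
I use vault.newfold using p→/mobralu/lucras, giving ok.

Answer: {cozeg_ab=644/65, lifod=bi, lutro=-569}


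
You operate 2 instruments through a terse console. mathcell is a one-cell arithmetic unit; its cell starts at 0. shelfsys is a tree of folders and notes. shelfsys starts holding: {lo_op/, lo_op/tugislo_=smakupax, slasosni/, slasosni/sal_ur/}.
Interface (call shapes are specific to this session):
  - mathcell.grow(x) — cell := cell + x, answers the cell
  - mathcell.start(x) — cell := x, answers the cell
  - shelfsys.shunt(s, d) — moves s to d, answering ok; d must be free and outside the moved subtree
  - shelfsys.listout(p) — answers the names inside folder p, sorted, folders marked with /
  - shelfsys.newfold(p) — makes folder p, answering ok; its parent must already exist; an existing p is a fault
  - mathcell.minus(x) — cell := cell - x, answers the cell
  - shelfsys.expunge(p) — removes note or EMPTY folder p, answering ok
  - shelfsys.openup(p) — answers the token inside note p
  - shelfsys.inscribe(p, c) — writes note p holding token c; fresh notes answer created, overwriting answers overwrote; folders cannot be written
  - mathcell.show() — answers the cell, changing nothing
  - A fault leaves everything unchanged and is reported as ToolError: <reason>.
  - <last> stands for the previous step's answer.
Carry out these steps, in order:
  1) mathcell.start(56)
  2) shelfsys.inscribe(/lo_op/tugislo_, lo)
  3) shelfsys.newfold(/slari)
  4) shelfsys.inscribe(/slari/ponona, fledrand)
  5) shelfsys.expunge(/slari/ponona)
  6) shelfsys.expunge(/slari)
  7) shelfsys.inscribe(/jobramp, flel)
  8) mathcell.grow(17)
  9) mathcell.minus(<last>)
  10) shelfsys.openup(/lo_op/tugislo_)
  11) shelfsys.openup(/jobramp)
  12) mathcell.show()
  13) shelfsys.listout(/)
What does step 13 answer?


Answer: [jobramp, lo_op/, slasosni/]

Derivation:
$ mathcell.start 56
  56
$ shelfsys.inscribe /lo_op/tugislo_ lo
  overwrote
$ shelfsys.newfold /slari
  ok
$ shelfsys.inscribe /slari/ponona fledrand
  created
$ shelfsys.expunge /slari/ponona
  ok
$ shelfsys.expunge /slari
  ok
$ shelfsys.inscribe /jobramp flel
  created
$ mathcell.grow 17
  73
$ mathcell.minus <last>
  0
$ shelfsys.openup /lo_op/tugislo_
  lo
$ shelfsys.openup /jobramp
  flel
$ mathcell.show
  0
$ shelfsys.listout /
  [jobramp, lo_op/, slasosni/]


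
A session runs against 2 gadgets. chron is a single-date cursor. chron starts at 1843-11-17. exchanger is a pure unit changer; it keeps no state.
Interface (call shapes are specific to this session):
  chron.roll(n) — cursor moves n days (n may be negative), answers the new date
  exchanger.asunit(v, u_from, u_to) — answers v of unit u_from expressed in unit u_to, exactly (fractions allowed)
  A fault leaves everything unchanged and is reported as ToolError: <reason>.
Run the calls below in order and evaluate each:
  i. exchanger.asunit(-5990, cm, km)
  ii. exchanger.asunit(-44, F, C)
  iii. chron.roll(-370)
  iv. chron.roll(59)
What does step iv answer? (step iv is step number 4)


Answer: 1843-01-10

Derivation:
~$ asunit v→-5990 u_from→cm u_to→km
:: -599/10000
~$ asunit v→-44 u_from→F u_to→C
:: -380/9
~$ roll n→-370
:: 1842-11-12
~$ roll n→59
:: 1843-01-10


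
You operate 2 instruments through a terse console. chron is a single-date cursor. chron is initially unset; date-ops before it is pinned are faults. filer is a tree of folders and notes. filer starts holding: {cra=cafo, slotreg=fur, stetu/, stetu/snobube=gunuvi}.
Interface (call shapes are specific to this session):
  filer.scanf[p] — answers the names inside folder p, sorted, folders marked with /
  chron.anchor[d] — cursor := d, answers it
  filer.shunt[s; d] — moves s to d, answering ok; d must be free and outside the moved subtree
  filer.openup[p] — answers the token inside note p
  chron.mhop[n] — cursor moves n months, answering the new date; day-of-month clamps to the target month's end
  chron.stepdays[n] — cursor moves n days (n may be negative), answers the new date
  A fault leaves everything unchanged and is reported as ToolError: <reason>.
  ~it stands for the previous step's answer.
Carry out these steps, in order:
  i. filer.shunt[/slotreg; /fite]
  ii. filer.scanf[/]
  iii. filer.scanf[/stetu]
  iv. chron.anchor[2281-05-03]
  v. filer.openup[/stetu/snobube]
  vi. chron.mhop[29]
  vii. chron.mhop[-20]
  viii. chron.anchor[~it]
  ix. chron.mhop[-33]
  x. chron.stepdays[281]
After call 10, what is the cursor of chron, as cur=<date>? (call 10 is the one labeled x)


>> filer.shunt(s=/slotreg, d=/fite)
<< ok
>> filer.scanf(p=/)
<< [cra, fite, stetu/]
>> filer.scanf(p=/stetu)
<< [snobube]
>> chron.anchor(d=2281-05-03)
<< 2281-05-03
>> filer.openup(p=/stetu/snobube)
<< gunuvi
>> chron.mhop(n=29)
<< 2283-10-03
>> chron.mhop(n=-20)
<< 2282-02-03
>> chron.anchor(d=~it)
<< 2282-02-03
>> chron.mhop(n=-33)
<< 2279-05-03
>> chron.stepdays(n=281)
<< 2280-02-08

Answer: cur=2280-02-08


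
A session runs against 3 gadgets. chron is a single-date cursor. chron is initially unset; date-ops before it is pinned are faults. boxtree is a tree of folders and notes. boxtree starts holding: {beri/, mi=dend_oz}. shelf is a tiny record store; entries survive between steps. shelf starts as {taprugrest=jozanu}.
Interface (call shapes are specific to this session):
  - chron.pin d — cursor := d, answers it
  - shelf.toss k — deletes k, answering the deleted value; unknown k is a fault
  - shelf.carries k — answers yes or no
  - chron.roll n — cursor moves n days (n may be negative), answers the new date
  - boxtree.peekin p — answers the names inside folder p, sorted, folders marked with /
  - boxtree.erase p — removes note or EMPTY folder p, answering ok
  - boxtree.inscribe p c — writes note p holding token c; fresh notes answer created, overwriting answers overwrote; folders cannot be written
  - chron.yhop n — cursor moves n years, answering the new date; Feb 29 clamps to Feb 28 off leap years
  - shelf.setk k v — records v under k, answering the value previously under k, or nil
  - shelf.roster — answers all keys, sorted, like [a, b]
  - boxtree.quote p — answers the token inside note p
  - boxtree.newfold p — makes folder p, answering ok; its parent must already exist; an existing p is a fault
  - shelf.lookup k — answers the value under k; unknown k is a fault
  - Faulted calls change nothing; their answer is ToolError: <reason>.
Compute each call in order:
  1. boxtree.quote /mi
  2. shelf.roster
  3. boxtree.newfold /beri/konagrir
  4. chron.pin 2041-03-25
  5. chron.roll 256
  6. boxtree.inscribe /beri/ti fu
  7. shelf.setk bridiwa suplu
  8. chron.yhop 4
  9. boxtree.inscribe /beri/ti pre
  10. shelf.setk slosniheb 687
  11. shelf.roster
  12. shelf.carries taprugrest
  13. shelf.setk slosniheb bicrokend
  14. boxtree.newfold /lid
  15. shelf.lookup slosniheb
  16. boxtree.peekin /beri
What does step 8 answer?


Calling boxtree.quote passing /mi, and see dend_oz.
I run shelf.roster, yielding [taprugrest].
Using boxtree.newfold passing /beri/konagrir: ok.
I call chron.pin passing 2041-03-25, which returns 2041-03-25.
Using chron.roll passing 256, — result: 2041-12-06.
Calling boxtree.inscribe passing /beri/ti, fu, → created.
Next I call shelf.setk passing bridiwa, suplu: nil.
Calling chron.yhop passing 4, and observe 2045-12-06.
Now I run boxtree.inscribe passing /beri/ti, pre: overwrote.
I use shelf.setk passing slosniheb, 687: nil.
Next I call shelf.roster(), giving [bridiwa, slosniheb, taprugrest].
I use shelf.carries passing taprugrest, yielding yes.
Using shelf.setk passing slosniheb, bicrokend, → 687.
Now I run boxtree.newfold passing /lid, — result: ok.
I invoke shelf.lookup passing slosniheb, — result: bicrokend.
I call boxtree.peekin passing /beri, and observe [konagrir/, ti].

Answer: 2045-12-06


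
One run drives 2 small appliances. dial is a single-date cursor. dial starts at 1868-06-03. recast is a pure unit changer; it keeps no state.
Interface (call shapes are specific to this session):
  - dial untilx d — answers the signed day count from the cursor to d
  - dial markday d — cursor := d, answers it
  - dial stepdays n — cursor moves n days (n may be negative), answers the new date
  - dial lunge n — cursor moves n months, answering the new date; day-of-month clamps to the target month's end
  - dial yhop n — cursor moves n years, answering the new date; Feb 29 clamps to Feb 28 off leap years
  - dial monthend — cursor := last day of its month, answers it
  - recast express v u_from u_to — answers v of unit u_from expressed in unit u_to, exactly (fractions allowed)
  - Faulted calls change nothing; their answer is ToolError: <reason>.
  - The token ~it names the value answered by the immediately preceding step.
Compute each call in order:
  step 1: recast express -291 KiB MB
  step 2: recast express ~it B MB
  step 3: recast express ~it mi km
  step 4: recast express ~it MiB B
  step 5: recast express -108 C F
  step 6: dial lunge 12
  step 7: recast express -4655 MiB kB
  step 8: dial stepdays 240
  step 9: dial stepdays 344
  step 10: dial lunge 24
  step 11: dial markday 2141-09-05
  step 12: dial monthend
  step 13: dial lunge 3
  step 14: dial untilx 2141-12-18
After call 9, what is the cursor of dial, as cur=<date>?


Invoking recast express on v→-291, u_from→KiB, u_to→MB: -4656/15625.
Calling recast express on v→~it, u_from→B, u_to→MB: -291/976562500.
I invoke recast express on v→~it, u_from→mi, u_to→km, which returns -3658743/7629394531250.
Invoking recast express on v→~it, u_from→MiB, u_to→B, and observe -1918235049984/3814697265625.
I call recast express on v→-108, u_from→C, u_to→F, — result: -812/5.
I run dial lunge on n→12, yielding 1869-06-03.
Invoking recast express on v→-4655, u_from→MiB, u_to→kB: -122028032/25.
Next I call dial stepdays on n→240, and observe 1870-01-29.
Now I run dial stepdays on n→344, giving 1871-01-08.
I use dial lunge on n→24, and get 1873-01-08.
I invoke dial markday on d→2141-09-05, and see 2141-09-05.
I try dial monthend(), → 2141-09-30.
Now I run dial lunge on n→3, giving 2141-12-30.
I try dial untilx on d→2141-12-18, giving -12.

Answer: cur=1871-01-08
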